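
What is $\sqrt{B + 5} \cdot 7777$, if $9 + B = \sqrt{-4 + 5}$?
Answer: $7777 i \sqrt{3} \approx 13470.0 i$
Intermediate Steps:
$B = -8$ ($B = -9 + \sqrt{-4 + 5} = -9 + \sqrt{1} = -9 + 1 = -8$)
$\sqrt{B + 5} \cdot 7777 = \sqrt{-8 + 5} \cdot 7777 = \sqrt{-3} \cdot 7777 = i \sqrt{3} \cdot 7777 = 7777 i \sqrt{3}$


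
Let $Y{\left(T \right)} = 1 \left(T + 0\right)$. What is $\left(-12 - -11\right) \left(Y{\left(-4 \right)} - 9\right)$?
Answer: $13$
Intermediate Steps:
$Y{\left(T \right)} = T$ ($Y{\left(T \right)} = 1 T = T$)
$\left(-12 - -11\right) \left(Y{\left(-4 \right)} - 9\right) = \left(-12 - -11\right) \left(-4 - 9\right) = \left(-12 + 11\right) \left(-13\right) = \left(-1\right) \left(-13\right) = 13$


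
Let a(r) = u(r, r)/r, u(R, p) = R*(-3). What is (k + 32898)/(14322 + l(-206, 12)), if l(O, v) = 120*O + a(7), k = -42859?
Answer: 9961/10401 ≈ 0.95770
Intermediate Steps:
u(R, p) = -3*R
a(r) = -3 (a(r) = (-3*r)/r = -3)
l(O, v) = -3 + 120*O (l(O, v) = 120*O - 3 = -3 + 120*O)
(k + 32898)/(14322 + l(-206, 12)) = (-42859 + 32898)/(14322 + (-3 + 120*(-206))) = -9961/(14322 + (-3 - 24720)) = -9961/(14322 - 24723) = -9961/(-10401) = -9961*(-1/10401) = 9961/10401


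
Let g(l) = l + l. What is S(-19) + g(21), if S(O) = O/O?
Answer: 43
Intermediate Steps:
g(l) = 2*l
S(O) = 1
S(-19) + g(21) = 1 + 2*21 = 1 + 42 = 43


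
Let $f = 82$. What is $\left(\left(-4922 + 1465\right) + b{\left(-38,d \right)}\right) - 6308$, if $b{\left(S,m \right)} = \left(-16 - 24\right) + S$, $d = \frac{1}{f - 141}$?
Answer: $-9843$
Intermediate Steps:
$d = - \frac{1}{59}$ ($d = \frac{1}{82 - 141} = \frac{1}{-59} = - \frac{1}{59} \approx -0.016949$)
$b{\left(S,m \right)} = -40 + S$
$\left(\left(-4922 + 1465\right) + b{\left(-38,d \right)}\right) - 6308 = \left(\left(-4922 + 1465\right) - 78\right) - 6308 = \left(-3457 - 78\right) - 6308 = -3535 - 6308 = -9843$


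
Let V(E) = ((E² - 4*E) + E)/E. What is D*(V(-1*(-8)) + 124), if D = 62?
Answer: 7998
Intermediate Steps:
V(E) = (E² - 3*E)/E
D*(V(-1*(-8)) + 124) = 62*((-3 - 1*(-8)) + 124) = 62*((-3 + 8) + 124) = 62*(5 + 124) = 62*129 = 7998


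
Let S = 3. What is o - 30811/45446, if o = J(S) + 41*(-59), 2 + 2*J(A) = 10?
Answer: -109782901/45446 ≈ -2415.7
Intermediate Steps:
J(A) = 4 (J(A) = -1 + (½)*10 = -1 + 5 = 4)
o = -2415 (o = 4 + 41*(-59) = 4 - 2419 = -2415)
o - 30811/45446 = -2415 - 30811/45446 = -109782901/45446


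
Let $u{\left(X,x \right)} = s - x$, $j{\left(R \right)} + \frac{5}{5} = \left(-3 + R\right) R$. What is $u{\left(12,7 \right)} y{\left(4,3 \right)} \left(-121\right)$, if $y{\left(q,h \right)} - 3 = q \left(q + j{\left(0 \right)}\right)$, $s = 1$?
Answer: $10890$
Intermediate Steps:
$j{\left(R \right)} = -1 + R \left(-3 + R\right)$ ($j{\left(R \right)} = -1 + \left(-3 + R\right) R = -1 + R \left(-3 + R\right)$)
$u{\left(X,x \right)} = 1 - x$
$y{\left(q,h \right)} = 3 + q \left(-1 + q\right)$ ($y{\left(q,h \right)} = 3 + q \left(q - \left(1 - 0^{2}\right)\right) = 3 + q \left(q + \left(-1 + 0 + 0\right)\right) = 3 + q \left(q - 1\right) = 3 + q \left(-1 + q\right)$)
$u{\left(12,7 \right)} y{\left(4,3 \right)} \left(-121\right) = \left(1 - 7\right) \left(3 + 4^{2} - 4\right) \left(-121\right) = \left(1 - 7\right) \left(3 + 16 - 4\right) \left(-121\right) = - 6 \cdot 15 \left(-121\right) = \left(-6\right) \left(-1815\right) = 10890$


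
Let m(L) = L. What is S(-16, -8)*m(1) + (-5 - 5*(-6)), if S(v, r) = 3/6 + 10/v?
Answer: 199/8 ≈ 24.875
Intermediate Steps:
S(v, r) = ½ + 10/v (S(v, r) = 3*(⅙) + 10/v = ½ + 10/v)
S(-16, -8)*m(1) + (-5 - 5*(-6)) = ((½)*(20 - 16)/(-16))*1 + (-5 - 5*(-6)) = ((½)*(-1/16)*4)*1 + (-5 + 30) = -⅛*1 + 25 = -⅛ + 25 = 199/8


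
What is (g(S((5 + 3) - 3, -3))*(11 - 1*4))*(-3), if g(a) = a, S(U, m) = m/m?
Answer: -21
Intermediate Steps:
S(U, m) = 1
(g(S((5 + 3) - 3, -3))*(11 - 1*4))*(-3) = (1*(11 - 1*4))*(-3) = (1*(11 - 4))*(-3) = (1*7)*(-3) = 7*(-3) = -21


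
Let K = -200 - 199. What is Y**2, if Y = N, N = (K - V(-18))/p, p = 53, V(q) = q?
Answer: 145161/2809 ≈ 51.677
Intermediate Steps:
K = -399
N = -381/53 (N = (-399 - 1*(-18))/53 = (-399 + 18)*(1/53) = -381*1/53 = -381/53 ≈ -7.1887)
Y = -381/53 ≈ -7.1887
Y**2 = (-381/53)**2 = 145161/2809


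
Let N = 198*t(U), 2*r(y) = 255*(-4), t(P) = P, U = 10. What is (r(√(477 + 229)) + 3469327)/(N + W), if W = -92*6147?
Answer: -3468817/563544 ≈ -6.1554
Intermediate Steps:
r(y) = -510 (r(y) = (255*(-4))/2 = (½)*(-1020) = -510)
W = -565524
N = 1980 (N = 198*10 = 1980)
(r(√(477 + 229)) + 3469327)/(N + W) = (-510 + 3469327)/(1980 - 565524) = 3468817/(-563544) = 3468817*(-1/563544) = -3468817/563544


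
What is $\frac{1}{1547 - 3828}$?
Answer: $- \frac{1}{2281} \approx -0.0004384$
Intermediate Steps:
$\frac{1}{1547 - 3828} = \frac{1}{-2281} = - \frac{1}{2281}$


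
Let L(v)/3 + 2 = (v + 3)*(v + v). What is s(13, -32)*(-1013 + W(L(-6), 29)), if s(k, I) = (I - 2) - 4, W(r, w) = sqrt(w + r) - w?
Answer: 39596 - 38*sqrt(131) ≈ 39161.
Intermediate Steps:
L(v) = -6 + 6*v*(3 + v) (L(v) = -6 + 3*((v + 3)*(v + v)) = -6 + 3*((3 + v)*(2*v)) = -6 + 3*(2*v*(3 + v)) = -6 + 6*v*(3 + v))
W(r, w) = sqrt(r + w) - w
s(k, I) = -6 + I (s(k, I) = (-2 + I) - 4 = -6 + I)
s(13, -32)*(-1013 + W(L(-6), 29)) = (-6 - 32)*(-1013 + (sqrt((-6 + 6*(-6)**2 + 18*(-6)) + 29) - 1*29)) = -38*(-1013 + (sqrt((-6 + 6*36 - 108) + 29) - 29)) = -38*(-1013 + (sqrt((-6 + 216 - 108) + 29) - 29)) = -38*(-1013 + (sqrt(102 + 29) - 29)) = -38*(-1013 + (sqrt(131) - 29)) = -38*(-1013 + (-29 + sqrt(131))) = -38*(-1042 + sqrt(131)) = 39596 - 38*sqrt(131)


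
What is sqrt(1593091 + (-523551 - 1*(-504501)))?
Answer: sqrt(1574041) ≈ 1254.6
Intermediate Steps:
sqrt(1593091 + (-523551 - 1*(-504501))) = sqrt(1593091 + (-523551 + 504501)) = sqrt(1593091 - 19050) = sqrt(1574041)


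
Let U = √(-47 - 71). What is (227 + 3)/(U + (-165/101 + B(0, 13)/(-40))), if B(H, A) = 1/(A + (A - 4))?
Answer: -2970301162400/953271599801 - 1816920512000*I*√118/953271599801 ≈ -3.1159 - 20.704*I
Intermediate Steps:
U = I*√118 (U = √(-118) = I*√118 ≈ 10.863*I)
B(H, A) = 1/(-4 + 2*A) (B(H, A) = 1/(A + (-4 + A)) = 1/(-4 + 2*A))
(227 + 3)/(U + (-165/101 + B(0, 13)/(-40))) = (227 + 3)/(I*√118 + (-165/101 + (1/(2*(-2 + 13)))/(-40))) = 230/(I*√118 + (-165*1/101 + ((½)/11)*(-1/40))) = 230/(I*√118 + (-165/101 + ((½)*(1/11))*(-1/40))) = 230/(I*√118 + (-165/101 + (1/22)*(-1/40))) = 230/(I*√118 + (-165/101 - 1/880)) = 230/(I*√118 - 145301/88880) = 230/(-145301/88880 + I*√118)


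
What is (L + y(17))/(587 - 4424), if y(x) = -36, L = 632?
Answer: -596/3837 ≈ -0.15533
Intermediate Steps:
(L + y(17))/(587 - 4424) = (632 - 36)/(587 - 4424) = 596/(-3837) = 596*(-1/3837) = -596/3837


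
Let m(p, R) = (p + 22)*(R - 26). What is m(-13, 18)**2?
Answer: 5184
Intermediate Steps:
m(p, R) = (-26 + R)*(22 + p) (m(p, R) = (22 + p)*(-26 + R) = (-26 + R)*(22 + p))
m(-13, 18)**2 = (-572 - 26*(-13) + 22*18 + 18*(-13))**2 = (-572 + 338 + 396 - 234)**2 = (-72)**2 = 5184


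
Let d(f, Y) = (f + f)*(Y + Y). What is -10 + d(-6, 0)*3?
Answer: -10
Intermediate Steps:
d(f, Y) = 4*Y*f (d(f, Y) = (2*f)*(2*Y) = 4*Y*f)
-10 + d(-6, 0)*3 = -10 + (4*0*(-6))*3 = -10 + 0*3 = -10 + 0 = -10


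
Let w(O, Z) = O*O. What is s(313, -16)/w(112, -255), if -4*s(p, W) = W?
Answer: 1/3136 ≈ 0.00031888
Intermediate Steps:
w(O, Z) = O²
s(p, W) = -W/4
s(313, -16)/w(112, -255) = (-¼*(-16))/(112²) = 4/12544 = 4*(1/12544) = 1/3136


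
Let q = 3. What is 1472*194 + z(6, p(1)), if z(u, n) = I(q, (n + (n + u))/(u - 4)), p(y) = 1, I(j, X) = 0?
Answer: 285568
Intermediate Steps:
z(u, n) = 0
1472*194 + z(6, p(1)) = 1472*194 + 0 = 285568 + 0 = 285568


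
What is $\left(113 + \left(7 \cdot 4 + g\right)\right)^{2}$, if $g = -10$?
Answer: $17161$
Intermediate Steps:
$\left(113 + \left(7 \cdot 4 + g\right)\right)^{2} = \left(113 + \left(7 \cdot 4 - 10\right)\right)^{2} = \left(113 + \left(28 - 10\right)\right)^{2} = \left(113 + 18\right)^{2} = 131^{2} = 17161$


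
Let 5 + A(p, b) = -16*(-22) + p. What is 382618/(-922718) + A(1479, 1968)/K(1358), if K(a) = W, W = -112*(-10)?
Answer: 314087727/258361040 ≈ 1.2157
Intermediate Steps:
A(p, b) = 347 + p (A(p, b) = -5 + (-16*(-22) + p) = -5 + (352 + p) = 347 + p)
W = 1120
K(a) = 1120
382618/(-922718) + A(1479, 1968)/K(1358) = 382618/(-922718) + (347 + 1479)/1120 = 382618*(-1/922718) + 1826*(1/1120) = -191309/461359 + 913/560 = 314087727/258361040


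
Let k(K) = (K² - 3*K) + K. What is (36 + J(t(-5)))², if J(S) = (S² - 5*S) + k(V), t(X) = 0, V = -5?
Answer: 5041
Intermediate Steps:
k(K) = K² - 2*K
J(S) = 35 + S² - 5*S (J(S) = (S² - 5*S) - 5*(-2 - 5) = (S² - 5*S) - 5*(-7) = (S² - 5*S) + 35 = 35 + S² - 5*S)
(36 + J(t(-5)))² = (36 + (35 + 0² - 5*0))² = (36 + (35 + 0 + 0))² = (36 + 35)² = 71² = 5041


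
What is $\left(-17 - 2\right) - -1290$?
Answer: $1271$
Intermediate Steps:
$\left(-17 - 2\right) - -1290 = -19 + 1290 = 1271$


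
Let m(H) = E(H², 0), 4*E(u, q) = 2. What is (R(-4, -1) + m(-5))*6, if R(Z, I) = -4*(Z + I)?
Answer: 123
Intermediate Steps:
E(u, q) = ½ (E(u, q) = (¼)*2 = ½)
m(H) = ½
R(Z, I) = -4*I - 4*Z (R(Z, I) = -4*(I + Z) = -4*I - 4*Z)
(R(-4, -1) + m(-5))*6 = ((-4*(-1) - 4*(-4)) + ½)*6 = ((4 + 16) + ½)*6 = (20 + ½)*6 = (41/2)*6 = 123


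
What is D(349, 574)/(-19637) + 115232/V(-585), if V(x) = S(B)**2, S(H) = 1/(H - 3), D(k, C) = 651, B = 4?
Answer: 2262810133/19637 ≈ 1.1523e+5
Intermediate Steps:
S(H) = 1/(-3 + H)
V(x) = 1 (V(x) = (1/(-3 + 4))**2 = (1/1)**2 = 1**2 = 1)
D(349, 574)/(-19637) + 115232/V(-585) = 651/(-19637) + 115232/1 = 651*(-1/19637) + 115232*1 = -651/19637 + 115232 = 2262810133/19637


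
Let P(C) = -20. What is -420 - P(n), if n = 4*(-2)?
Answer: -400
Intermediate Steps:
n = -8
-420 - P(n) = -420 - 1*(-20) = -420 + 20 = -400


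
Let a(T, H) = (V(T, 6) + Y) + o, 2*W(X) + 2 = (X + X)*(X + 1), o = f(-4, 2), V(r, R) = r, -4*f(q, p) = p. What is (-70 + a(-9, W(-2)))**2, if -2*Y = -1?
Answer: 6241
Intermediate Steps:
f(q, p) = -p/4
Y = 1/2 (Y = -1/2*(-1) = 1/2 ≈ 0.50000)
o = -1/2 (o = -1/4*2 = -1/2 ≈ -0.50000)
W(X) = -1 + X*(1 + X) (W(X) = -1 + ((X + X)*(X + 1))/2 = -1 + ((2*X)*(1 + X))/2 = -1 + (2*X*(1 + X))/2 = -1 + X*(1 + X))
a(T, H) = T (a(T, H) = (T + 1/2) - 1/2 = (1/2 + T) - 1/2 = T)
(-70 + a(-9, W(-2)))**2 = (-70 - 9)**2 = (-79)**2 = 6241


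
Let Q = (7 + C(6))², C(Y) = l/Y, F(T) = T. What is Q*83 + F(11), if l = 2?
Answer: 40271/9 ≈ 4474.6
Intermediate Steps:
C(Y) = 2/Y
Q = 484/9 (Q = (7 + 2/6)² = (7 + 2*(⅙))² = (7 + ⅓)² = (22/3)² = 484/9 ≈ 53.778)
Q*83 + F(11) = (484/9)*83 + 11 = 40172/9 + 11 = 40271/9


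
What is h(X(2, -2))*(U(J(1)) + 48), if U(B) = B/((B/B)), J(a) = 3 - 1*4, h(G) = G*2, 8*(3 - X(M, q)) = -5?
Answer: 1363/4 ≈ 340.75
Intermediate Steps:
X(M, q) = 29/8 (X(M, q) = 3 - ⅛*(-5) = 3 + 5/8 = 29/8)
h(G) = 2*G
J(a) = -1 (J(a) = 3 - 4 = -1)
U(B) = B (U(B) = B/1 = B*1 = B)
h(X(2, -2))*(U(J(1)) + 48) = (2*(29/8))*(-1 + 48) = (29/4)*47 = 1363/4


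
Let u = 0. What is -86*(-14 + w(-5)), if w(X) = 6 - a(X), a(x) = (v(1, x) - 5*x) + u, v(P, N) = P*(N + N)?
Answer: 1978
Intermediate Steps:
v(P, N) = 2*N*P (v(P, N) = P*(2*N) = 2*N*P)
a(x) = -3*x (a(x) = (2*x*1 - 5*x) + 0 = (2*x - 5*x) + 0 = -3*x + 0 = -3*x)
w(X) = 6 + 3*X (w(X) = 6 - (-3)*X = 6 + 3*X)
-86*(-14 + w(-5)) = -86*(-14 + (6 + 3*(-5))) = -86*(-14 + (6 - 15)) = -86*(-14 - 9) = -86*(-23) = 1978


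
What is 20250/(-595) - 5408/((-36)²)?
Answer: -368272/9639 ≈ -38.206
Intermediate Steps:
20250/(-595) - 5408/((-36)²) = 20250*(-1/595) - 5408/1296 = -4050/119 - 5408*1/1296 = -4050/119 - 338/81 = -368272/9639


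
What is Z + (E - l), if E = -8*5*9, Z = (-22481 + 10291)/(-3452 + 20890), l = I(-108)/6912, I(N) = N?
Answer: -201267121/558016 ≈ -360.68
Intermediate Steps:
l = -1/64 (l = -108/6912 = -108*1/6912 = -1/64 ≈ -0.015625)
Z = -6095/8719 (Z = -12190/17438 = -12190*1/17438 = -6095/8719 ≈ -0.69905)
E = -360 (E = -40*9 = -360)
Z + (E - l) = -6095/8719 + (-360 - 1*(-1/64)) = -6095/8719 + (-360 + 1/64) = -6095/8719 - 23039/64 = -201267121/558016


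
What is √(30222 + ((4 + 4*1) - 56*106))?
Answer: √24294 ≈ 155.87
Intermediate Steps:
√(30222 + ((4 + 4*1) - 56*106)) = √(30222 + ((4 + 4) - 5936)) = √(30222 + (8 - 5936)) = √(30222 - 5928) = √24294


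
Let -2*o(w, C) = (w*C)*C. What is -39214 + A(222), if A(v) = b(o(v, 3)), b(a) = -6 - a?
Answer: -38221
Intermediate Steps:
o(w, C) = -w*C²/2 (o(w, C) = -w*C*C/2 = -C*w*C/2 = -w*C²/2)
A(v) = -6 + 9*v/2 (A(v) = -6 - (-1)*v*3²/2 = -6 - (-1)*v*9/2 = -6 - (-9)*v/2 = -6 + 9*v/2)
-39214 + A(222) = -39214 + (-6 + (9/2)*222) = -39214 + (-6 + 999) = -39214 + 993 = -38221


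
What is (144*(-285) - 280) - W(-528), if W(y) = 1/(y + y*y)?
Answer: -11497537921/278256 ≈ -41320.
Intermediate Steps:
W(y) = 1/(y + y**2)
(144*(-285) - 280) - W(-528) = (144*(-285) - 280) - 1/((-528)*(1 - 528)) = (-41040 - 280) - (-1)/(528*(-527)) = -41320 - (-1)*(-1)/(528*527) = -41320 - 1*1/278256 = -41320 - 1/278256 = -11497537921/278256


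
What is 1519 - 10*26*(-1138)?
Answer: 297399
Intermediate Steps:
1519 - 10*26*(-1138) = 1519 - 260*(-1138) = 1519 + 295880 = 297399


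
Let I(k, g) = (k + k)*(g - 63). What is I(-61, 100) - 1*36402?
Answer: -40916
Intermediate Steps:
I(k, g) = 2*k*(-63 + g) (I(k, g) = (2*k)*(-63 + g) = 2*k*(-63 + g))
I(-61, 100) - 1*36402 = 2*(-61)*(-63 + 100) - 1*36402 = 2*(-61)*37 - 36402 = -4514 - 36402 = -40916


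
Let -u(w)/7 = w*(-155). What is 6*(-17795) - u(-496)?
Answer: 431390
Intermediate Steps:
u(w) = 1085*w (u(w) = -7*w*(-155) = -(-1085)*w = 1085*w)
6*(-17795) - u(-496) = 6*(-17795) - 1085*(-496) = -106770 - 1*(-538160) = -106770 + 538160 = 431390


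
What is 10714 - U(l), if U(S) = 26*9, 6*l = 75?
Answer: 10480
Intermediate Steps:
l = 25/2 (l = (⅙)*75 = 25/2 ≈ 12.500)
U(S) = 234
10714 - U(l) = 10714 - 1*234 = 10714 - 234 = 10480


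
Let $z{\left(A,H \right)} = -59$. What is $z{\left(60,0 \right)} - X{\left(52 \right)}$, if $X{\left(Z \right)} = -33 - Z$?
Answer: $26$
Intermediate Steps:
$z{\left(60,0 \right)} - X{\left(52 \right)} = -59 - \left(-33 - 52\right) = -59 - -85 = -59 + 85 = 26$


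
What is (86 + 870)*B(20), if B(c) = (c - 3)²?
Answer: 276284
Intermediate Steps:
B(c) = (-3 + c)²
(86 + 870)*B(20) = (86 + 870)*(-3 + 20)² = 956*17² = 956*289 = 276284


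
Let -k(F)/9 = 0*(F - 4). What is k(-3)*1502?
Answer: 0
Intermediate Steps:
k(F) = 0 (k(F) = -0*(F - 4) = -0*(-4 + F) = -9*0 = 0)
k(-3)*1502 = 0*1502 = 0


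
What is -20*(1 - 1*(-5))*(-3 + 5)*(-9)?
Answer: 2160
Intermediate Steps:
-20*(1 - 1*(-5))*(-3 + 5)*(-9) = -20*(1 + 5)*2*(-9) = -120*2*(-9) = -20*12*(-9) = -240*(-9) = 2160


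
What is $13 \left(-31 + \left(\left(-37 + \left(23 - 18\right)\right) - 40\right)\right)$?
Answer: $-1339$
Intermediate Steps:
$13 \left(-31 + \left(\left(-37 + \left(23 - 18\right)\right) - 40\right)\right) = 13 \left(-31 + \left(\left(-37 + 5\right) - 40\right)\right) = 13 \left(-31 - 72\right) = 13 \left(-103\right) = -1339$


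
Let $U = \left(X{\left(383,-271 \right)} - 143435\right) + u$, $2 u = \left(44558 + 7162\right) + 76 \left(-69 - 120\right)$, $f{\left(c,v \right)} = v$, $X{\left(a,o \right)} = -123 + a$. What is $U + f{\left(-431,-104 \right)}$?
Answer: $-124601$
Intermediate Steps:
$u = 18678$ ($u = \frac{\left(44558 + 7162\right) + 76 \left(-69 - 120\right)}{2} = \frac{51720 + 76 \left(-189\right)}{2} = \frac{51720 - 14364}{2} = \frac{1}{2} \cdot 37356 = 18678$)
$U = -124497$ ($U = \left(\left(-123 + 383\right) - 143435\right) + 18678 = \left(260 - 143435\right) + 18678 = -143175 + 18678 = -124497$)
$U + f{\left(-431,-104 \right)} = -124497 - 104 = -124601$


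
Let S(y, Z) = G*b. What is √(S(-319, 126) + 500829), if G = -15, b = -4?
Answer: √500889 ≈ 707.74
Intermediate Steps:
S(y, Z) = 60 (S(y, Z) = -15*(-4) = 60)
√(S(-319, 126) + 500829) = √(60 + 500829) = √500889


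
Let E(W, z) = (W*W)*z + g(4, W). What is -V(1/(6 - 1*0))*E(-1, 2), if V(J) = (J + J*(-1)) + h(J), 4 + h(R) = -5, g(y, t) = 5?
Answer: 63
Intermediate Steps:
h(R) = -9 (h(R) = -4 - 5 = -9)
E(W, z) = 5 + z*W**2 (E(W, z) = (W*W)*z + 5 = W**2*z + 5 = z*W**2 + 5 = 5 + z*W**2)
V(J) = -9 (V(J) = (J + J*(-1)) - 9 = (J - J) - 9 = 0 - 9 = -9)
-V(1/(6 - 1*0))*E(-1, 2) = -(-9)*(5 + 2*(-1)**2) = -(-9)*(5 + 2*1) = -(-9)*(5 + 2) = -(-9)*7 = -1*(-63) = 63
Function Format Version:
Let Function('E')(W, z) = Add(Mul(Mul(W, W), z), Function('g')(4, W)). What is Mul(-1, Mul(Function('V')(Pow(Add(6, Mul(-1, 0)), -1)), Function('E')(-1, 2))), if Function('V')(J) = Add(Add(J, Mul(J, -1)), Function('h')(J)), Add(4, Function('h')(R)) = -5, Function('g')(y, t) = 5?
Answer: 63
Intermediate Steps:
Function('h')(R) = -9 (Function('h')(R) = Add(-4, -5) = -9)
Function('E')(W, z) = Add(5, Mul(z, Pow(W, 2))) (Function('E')(W, z) = Add(Mul(Mul(W, W), z), 5) = Add(Mul(Pow(W, 2), z), 5) = Add(Mul(z, Pow(W, 2)), 5) = Add(5, Mul(z, Pow(W, 2))))
Function('V')(J) = -9 (Function('V')(J) = Add(Add(J, Mul(J, -1)), -9) = Add(Add(J, Mul(-1, J)), -9) = Add(0, -9) = -9)
Mul(-1, Mul(Function('V')(Pow(Add(6, Mul(-1, 0)), -1)), Function('E')(-1, 2))) = Mul(-1, Mul(-9, Add(5, Mul(2, Pow(-1, 2))))) = Mul(-1, Mul(-9, Add(5, Mul(2, 1)))) = Mul(-1, Mul(-9, Add(5, 2))) = Mul(-1, Mul(-9, 7)) = Mul(-1, -63) = 63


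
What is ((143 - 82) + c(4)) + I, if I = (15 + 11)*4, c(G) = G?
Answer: 169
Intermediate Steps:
I = 104 (I = 26*4 = 104)
((143 - 82) + c(4)) + I = ((143 - 82) + 4) + 104 = (61 + 4) + 104 = 65 + 104 = 169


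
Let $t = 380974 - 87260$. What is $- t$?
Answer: $-293714$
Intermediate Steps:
$t = 293714$ ($t = 380974 - 87260 = 293714$)
$- t = \left(-1\right) 293714 = -293714$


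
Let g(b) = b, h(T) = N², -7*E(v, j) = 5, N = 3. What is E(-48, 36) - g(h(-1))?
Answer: -68/7 ≈ -9.7143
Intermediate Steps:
E(v, j) = -5/7 (E(v, j) = -⅐*5 = -5/7)
h(T) = 9 (h(T) = 3² = 9)
E(-48, 36) - g(h(-1)) = -5/7 - 1*9 = -5/7 - 9 = -68/7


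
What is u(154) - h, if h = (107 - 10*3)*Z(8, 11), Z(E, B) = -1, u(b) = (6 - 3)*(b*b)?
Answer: 71225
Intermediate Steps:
u(b) = 3*b²
h = -77 (h = (107 - 10*3)*(-1) = (107 - 30)*(-1) = 77*(-1) = -77)
u(154) - h = 3*154² - 1*(-77) = 3*23716 + 77 = 71148 + 77 = 71225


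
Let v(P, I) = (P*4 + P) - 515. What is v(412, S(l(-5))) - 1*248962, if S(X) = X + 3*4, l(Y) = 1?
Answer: -247417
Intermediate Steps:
S(X) = 12 + X (S(X) = X + 12 = 12 + X)
v(P, I) = -515 + 5*P (v(P, I) = (4*P + P) - 515 = 5*P - 515 = -515 + 5*P)
v(412, S(l(-5))) - 1*248962 = (-515 + 5*412) - 1*248962 = (-515 + 2060) - 248962 = 1545 - 248962 = -247417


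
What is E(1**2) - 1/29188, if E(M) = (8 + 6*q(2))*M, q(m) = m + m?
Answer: 934015/29188 ≈ 32.000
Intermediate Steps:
q(m) = 2*m
E(M) = 32*M (E(M) = (8 + 6*(2*2))*M = (8 + 6*4)*M = (8 + 24)*M = 32*M)
E(1**2) - 1/29188 = 32*1**2 - 1/29188 = 32*1 - 1*1/29188 = 32 - 1/29188 = 934015/29188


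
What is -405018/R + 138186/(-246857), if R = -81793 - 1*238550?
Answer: 18571536876/26359637317 ≈ 0.70454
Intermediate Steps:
R = -320343 (R = -81793 - 238550 = -320343)
-405018/R + 138186/(-246857) = -405018/(-320343) + 138186/(-246857) = -405018*(-1/320343) + 138186*(-1/246857) = 135006/106781 - 138186/246857 = 18571536876/26359637317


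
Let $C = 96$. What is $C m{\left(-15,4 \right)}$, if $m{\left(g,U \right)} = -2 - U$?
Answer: $-576$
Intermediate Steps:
$C m{\left(-15,4 \right)} = 96 \left(-2 - 4\right) = 96 \left(-6\right) = -576$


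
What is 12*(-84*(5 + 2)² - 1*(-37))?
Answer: -48948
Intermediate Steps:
12*(-84*(5 + 2)² - 1*(-37)) = 12*(-84*7² + 37) = 12*(-84*49 + 37) = 12*(-4116 + 37) = 12*(-4079) = -48948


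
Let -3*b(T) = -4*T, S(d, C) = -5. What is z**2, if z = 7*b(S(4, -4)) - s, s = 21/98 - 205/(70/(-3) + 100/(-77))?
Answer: 435106459876/142778601 ≈ 3047.4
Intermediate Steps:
b(T) = 4*T/3 (b(T) = -(-4)*T/3 = 4*T/3)
s = 34002/3983 (s = 21*(1/98) - 205/(70*(-1/3) + 100*(-1/77)) = 3/14 - 205/(-70/3 - 100/77) = 3/14 - 205/(-5690/231) = 3/14 - 205*(-231/5690) = 3/14 + 9471/1138 = 34002/3983 ≈ 8.5368)
z = -659626/11949 (z = 7*((4/3)*(-5)) - 1*34002/3983 = 7*(-20/3) - 34002/3983 = -140/3 - 34002/3983 = -659626/11949 ≈ -55.203)
z**2 = (-659626/11949)**2 = 435106459876/142778601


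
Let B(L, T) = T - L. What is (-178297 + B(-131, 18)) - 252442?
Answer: -430590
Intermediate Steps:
(-178297 + B(-131, 18)) - 252442 = (-178297 + (18 - 1*(-131))) - 252442 = (-178297 + (18 + 131)) - 252442 = (-178297 + 149) - 252442 = -178148 - 252442 = -430590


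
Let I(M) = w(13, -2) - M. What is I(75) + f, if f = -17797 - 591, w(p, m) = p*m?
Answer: -18489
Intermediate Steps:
w(p, m) = m*p
I(M) = -26 - M (I(M) = -2*13 - M = -26 - M)
f = -18388
I(75) + f = (-26 - 1*75) - 18388 = (-26 - 75) - 18388 = -101 - 18388 = -18489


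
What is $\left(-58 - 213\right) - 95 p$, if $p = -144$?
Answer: $13409$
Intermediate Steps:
$\left(-58 - 213\right) - 95 p = \left(-58 - 213\right) - -13680 = \left(-58 - 213\right) + 13680 = -271 + 13680 = 13409$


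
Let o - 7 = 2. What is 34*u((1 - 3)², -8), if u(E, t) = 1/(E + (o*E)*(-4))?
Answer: -17/70 ≈ -0.24286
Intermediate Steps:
o = 9 (o = 7 + 2 = 9)
u(E, t) = -1/(35*E) (u(E, t) = 1/(E + (9*E)*(-4)) = 1/(E - 36*E) = 1/(-35*E) = -1/(35*E))
34*u((1 - 3)², -8) = 34*(-1/(35*(1 - 3)²)) = 34*(-1/(35*((-2)²))) = 34*(-1/35/4) = 34*(-1/35*¼) = 34*(-1/140) = -17/70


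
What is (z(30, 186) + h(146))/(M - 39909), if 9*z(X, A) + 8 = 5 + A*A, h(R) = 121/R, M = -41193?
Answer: -1683889/35522676 ≈ -0.047403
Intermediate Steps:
z(X, A) = -1/3 + A**2/9 (z(X, A) = -8/9 + (5 + A*A)/9 = -8/9 + (5 + A**2)/9 = -8/9 + (5/9 + A**2/9) = -1/3 + A**2/9)
(z(30, 186) + h(146))/(M - 39909) = ((-1/3 + (1/9)*186**2) + 121/146)/(-41193 - 39909) = ((-1/3 + (1/9)*34596) + 121*(1/146))/(-81102) = ((-1/3 + 3844) + 121/146)*(-1/81102) = (11531/3 + 121/146)*(-1/81102) = (1683889/438)*(-1/81102) = -1683889/35522676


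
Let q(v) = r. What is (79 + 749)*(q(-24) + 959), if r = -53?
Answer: 750168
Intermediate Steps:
q(v) = -53
(79 + 749)*(q(-24) + 959) = (79 + 749)*(-53 + 959) = 828*906 = 750168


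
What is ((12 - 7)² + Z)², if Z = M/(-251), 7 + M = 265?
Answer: 36204289/63001 ≈ 574.66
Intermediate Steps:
M = 258 (M = -7 + 265 = 258)
Z = -258/251 (Z = 258/(-251) = 258*(-1/251) = -258/251 ≈ -1.0279)
((12 - 7)² + Z)² = ((12 - 7)² - 258/251)² = (5² - 258/251)² = (25 - 258/251)² = (6017/251)² = 36204289/63001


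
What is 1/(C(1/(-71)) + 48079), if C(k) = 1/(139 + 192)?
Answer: 331/15914150 ≈ 2.0799e-5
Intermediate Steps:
C(k) = 1/331
1/(C(1/(-71)) + 48079) = 1/(1/331 + 48079) = 1/(15914150/331) = 331/15914150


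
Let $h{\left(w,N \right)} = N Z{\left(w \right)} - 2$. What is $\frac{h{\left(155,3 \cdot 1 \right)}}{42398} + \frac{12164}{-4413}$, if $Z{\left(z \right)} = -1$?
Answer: $- \frac{515751337}{187102374} \approx -2.7565$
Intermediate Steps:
$h{\left(w,N \right)} = -2 - N$ ($h{\left(w,N \right)} = N \left(-1\right) - 2 = - N - 2 = -2 - N$)
$\frac{h{\left(155,3 \cdot 1 \right)}}{42398} + \frac{12164}{-4413} = \frac{-2 - 3 \cdot 1}{42398} + \frac{12164}{-4413} = \left(-2 - 3\right) \frac{1}{42398} + 12164 \left(- \frac{1}{4413}\right) = \left(-2 - 3\right) \frac{1}{42398} - \frac{12164}{4413} = \left(-5\right) \frac{1}{42398} - \frac{12164}{4413} = - \frac{5}{42398} - \frac{12164}{4413} = - \frac{515751337}{187102374}$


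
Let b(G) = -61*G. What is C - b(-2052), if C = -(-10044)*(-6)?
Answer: -185436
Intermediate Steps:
C = -60264 (C = -558*108 = -60264)
C - b(-2052) = -60264 - (-61)*(-2052) = -60264 - 1*125172 = -60264 - 125172 = -185436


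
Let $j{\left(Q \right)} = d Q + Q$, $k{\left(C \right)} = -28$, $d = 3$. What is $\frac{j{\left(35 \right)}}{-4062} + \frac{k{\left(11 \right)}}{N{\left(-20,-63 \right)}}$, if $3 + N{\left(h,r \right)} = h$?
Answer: $\frac{55258}{46713} \approx 1.1829$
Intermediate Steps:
$N{\left(h,r \right)} = -3 + h$
$j{\left(Q \right)} = 4 Q$ ($j{\left(Q \right)} = 3 Q + Q = 4 Q$)
$\frac{j{\left(35 \right)}}{-4062} + \frac{k{\left(11 \right)}}{N{\left(-20,-63 \right)}} = \frac{4 \cdot 35}{-4062} - \frac{28}{-3 - 20} = 140 \left(- \frac{1}{4062}\right) - \frac{28}{-23} = - \frac{70}{2031} - - \frac{28}{23} = - \frac{70}{2031} + \frac{28}{23} = \frac{55258}{46713}$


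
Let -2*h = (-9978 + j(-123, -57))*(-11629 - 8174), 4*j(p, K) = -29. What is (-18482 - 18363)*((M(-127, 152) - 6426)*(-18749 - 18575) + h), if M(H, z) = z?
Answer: -39881565384325/8 ≈ -4.9852e+12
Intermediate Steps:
j(p, K) = -29/4 (j(p, K) = (¼)*(-29) = -29/4)
h = -790951623/8 (h = -(-9978 - 29/4)*(-11629 - 8174)/2 = -(-39941)*(-19803)/8 = -½*790951623/4 = -790951623/8 ≈ -9.8869e+7)
(-18482 - 18363)*((M(-127, 152) - 6426)*(-18749 - 18575) + h) = (-18482 - 18363)*((152 - 6426)*(-18749 - 18575) - 790951623/8) = -36845*(-6274*(-37324) - 790951623/8) = -36845*(234170776 - 790951623/8) = -36845*1082414585/8 = -39881565384325/8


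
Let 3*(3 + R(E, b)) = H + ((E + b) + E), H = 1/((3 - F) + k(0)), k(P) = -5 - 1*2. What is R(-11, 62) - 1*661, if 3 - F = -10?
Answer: -33185/51 ≈ -650.69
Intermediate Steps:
F = 13 (F = 3 - 1*(-10) = 3 + 10 = 13)
k(P) = -7 (k(P) = -5 - 2 = -7)
H = -1/17 (H = 1/((3 - 1*13) - 7) = 1/((3 - 13) - 7) = 1/(-10 - 7) = 1/(-17) = -1/17 ≈ -0.058824)
R(E, b) = -154/51 + b/3 + 2*E/3 (R(E, b) = -3 + (-1/17 + ((E + b) + E))/3 = -3 + (-1/17 + (b + 2*E))/3 = -3 + (-1/17 + b + 2*E)/3 = -3 + (-1/51 + b/3 + 2*E/3) = -154/51 + b/3 + 2*E/3)
R(-11, 62) - 1*661 = (-154/51 + (⅓)*62 + (⅔)*(-11)) - 1*661 = (-154/51 + 62/3 - 22/3) - 661 = 526/51 - 661 = -33185/51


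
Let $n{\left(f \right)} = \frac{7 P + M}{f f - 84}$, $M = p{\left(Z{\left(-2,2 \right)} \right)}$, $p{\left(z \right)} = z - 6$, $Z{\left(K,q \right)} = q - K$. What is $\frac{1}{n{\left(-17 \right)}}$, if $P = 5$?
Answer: $\frac{205}{33} \approx 6.2121$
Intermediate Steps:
$p{\left(z \right)} = -6 + z$
$M = -2$ ($M = -6 + \left(2 - -2\right) = -6 + \left(2 + 2\right) = -6 + 4 = -2$)
$n{\left(f \right)} = \frac{33}{-84 + f^{2}}$ ($n{\left(f \right)} = \frac{7 \cdot 5 - 2}{f f - 84} = \frac{35 - 2}{f^{2} - 84} = \frac{33}{-84 + f^{2}}$)
$\frac{1}{n{\left(-17 \right)}} = \frac{1}{33 \frac{1}{-84 + \left(-17\right)^{2}}} = \frac{1}{33 \frac{1}{-84 + 289}} = \frac{1}{33 \cdot \frac{1}{205}} = \frac{1}{\frac{33}{205}} = \frac{205}{33}$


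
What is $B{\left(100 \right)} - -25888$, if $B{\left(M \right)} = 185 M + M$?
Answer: $44488$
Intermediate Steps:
$B{\left(M \right)} = 186 M$
$B{\left(100 \right)} - -25888 = 186 \cdot 100 - -25888 = 18600 + 25888 = 44488$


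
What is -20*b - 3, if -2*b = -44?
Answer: -443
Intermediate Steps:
b = 22 (b = -½*(-44) = 22)
-20*b - 3 = -20*22 - 3 = -440 - 3 = -443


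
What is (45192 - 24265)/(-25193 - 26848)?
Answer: -20927/52041 ≈ -0.40213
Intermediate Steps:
(45192 - 24265)/(-25193 - 26848) = 20927/(-52041) = 20927*(-1/52041) = -20927/52041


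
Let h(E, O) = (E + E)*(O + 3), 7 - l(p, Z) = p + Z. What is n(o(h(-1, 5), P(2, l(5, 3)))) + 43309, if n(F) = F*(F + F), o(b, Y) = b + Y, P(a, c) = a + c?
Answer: 43759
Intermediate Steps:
l(p, Z) = 7 - Z - p (l(p, Z) = 7 - (p + Z) = 7 - (Z + p) = 7 + (-Z - p) = 7 - Z - p)
h(E, O) = 2*E*(3 + O) (h(E, O) = (2*E)*(3 + O) = 2*E*(3 + O))
o(b, Y) = Y + b
n(F) = 2*F² (n(F) = F*(2*F) = 2*F²)
n(o(h(-1, 5), P(2, l(5, 3)))) + 43309 = 2*((2 + (7 - 1*3 - 1*5)) + 2*(-1)*(3 + 5))² + 43309 = 2*((2 + (7 - 3 - 5)) + 2*(-1)*8)² + 43309 = 2*((2 - 1) - 16)² + 43309 = 2*(1 - 16)² + 43309 = 2*(-15)² + 43309 = 2*225 + 43309 = 450 + 43309 = 43759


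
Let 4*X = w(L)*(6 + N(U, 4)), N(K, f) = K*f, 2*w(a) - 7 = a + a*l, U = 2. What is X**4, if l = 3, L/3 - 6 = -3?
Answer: 8208541201/256 ≈ 3.2065e+7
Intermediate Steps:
L = 9 (L = 18 + 3*(-3) = 18 - 9 = 9)
w(a) = 7/2 + 2*a (w(a) = 7/2 + (a + a*3)/2 = 7/2 + (a + 3*a)/2 = 7/2 + (4*a)/2 = 7/2 + 2*a)
X = 301/4 (X = ((7/2 + 2*9)*(6 + 2*4))/4 = ((7/2 + 18)*(6 + 8))/4 = ((43/2)*14)/4 = (1/4)*301 = 301/4 ≈ 75.250)
X**4 = (301/4)**4 = 8208541201/256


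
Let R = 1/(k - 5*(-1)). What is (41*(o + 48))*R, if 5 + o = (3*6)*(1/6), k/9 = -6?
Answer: -1886/49 ≈ -38.490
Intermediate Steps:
k = -54 (k = 9*(-6) = -54)
o = -2 (o = -5 + (3*6)*(1/6) = -5 + 18*(1*(⅙)) = -5 + 18*(⅙) = -5 + 3 = -2)
R = -1/49 (R = 1/(-54 - 5*(-1)) = 1/(-54 + 5) = 1/(-49) = -1/49 ≈ -0.020408)
(41*(o + 48))*R = (41*(-2 + 48))*(-1/49) = (41*46)*(-1/49) = 1886*(-1/49) = -1886/49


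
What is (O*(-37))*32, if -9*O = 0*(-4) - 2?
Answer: -2368/9 ≈ -263.11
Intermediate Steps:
O = 2/9 (O = -(0*(-4) - 2)/9 = -(0 - 2)/9 = -1/9*(-2) = 2/9 ≈ 0.22222)
(O*(-37))*32 = ((2/9)*(-37))*32 = -74/9*32 = -2368/9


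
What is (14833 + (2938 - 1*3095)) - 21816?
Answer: -7140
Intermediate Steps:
(14833 + (2938 - 1*3095)) - 21816 = (14833 + (2938 - 3095)) - 21816 = (14833 - 157) - 21816 = 14676 - 21816 = -7140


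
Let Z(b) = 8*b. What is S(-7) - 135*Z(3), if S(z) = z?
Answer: -3247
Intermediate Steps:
S(-7) - 135*Z(3) = -7 - 1080*3 = -7 - 135*24 = -7 - 3240 = -3247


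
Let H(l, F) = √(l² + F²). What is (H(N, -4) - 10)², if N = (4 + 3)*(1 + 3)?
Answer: 900 - 400*√2 ≈ 334.31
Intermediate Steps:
N = 28 (N = 7*4 = 28)
H(l, F) = √(F² + l²)
(H(N, -4) - 10)² = (√((-4)² + 28²) - 10)² = (√(16 + 784) - 10)² = (√800 - 10)² = (20*√2 - 10)² = (-10 + 20*√2)²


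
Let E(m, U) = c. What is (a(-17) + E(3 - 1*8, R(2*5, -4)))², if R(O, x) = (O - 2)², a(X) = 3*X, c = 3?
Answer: 2304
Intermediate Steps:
R(O, x) = (-2 + O)²
E(m, U) = 3
(a(-17) + E(3 - 1*8, R(2*5, -4)))² = (3*(-17) + 3)² = (-51 + 3)² = (-48)² = 2304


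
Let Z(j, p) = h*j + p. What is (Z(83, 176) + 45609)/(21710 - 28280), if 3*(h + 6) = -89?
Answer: -64237/9855 ≈ -6.5182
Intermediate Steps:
h = -107/3 (h = -6 + (⅓)*(-89) = -6 - 89/3 = -107/3 ≈ -35.667)
Z(j, p) = p - 107*j/3 (Z(j, p) = -107*j/3 + p = p - 107*j/3)
(Z(83, 176) + 45609)/(21710 - 28280) = ((176 - 107/3*83) + 45609)/(21710 - 28280) = ((176 - 8881/3) + 45609)/(-6570) = (-8353/3 + 45609)*(-1/6570) = (128474/3)*(-1/6570) = -64237/9855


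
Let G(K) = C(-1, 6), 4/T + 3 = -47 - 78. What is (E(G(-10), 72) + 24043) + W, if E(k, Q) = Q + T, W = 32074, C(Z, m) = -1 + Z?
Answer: 1798047/32 ≈ 56189.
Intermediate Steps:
T = -1/32 (T = 4/(-3 + (-47 - 78)) = 4/(-3 - 125) = 4/(-128) = 4*(-1/128) = -1/32 ≈ -0.031250)
G(K) = -2 (G(K) = -1 - 1 = -2)
E(k, Q) = -1/32 + Q (E(k, Q) = Q - 1/32 = -1/32 + Q)
(E(G(-10), 72) + 24043) + W = ((-1/32 + 72) + 24043) + 32074 = (2303/32 + 24043) + 32074 = 771679/32 + 32074 = 1798047/32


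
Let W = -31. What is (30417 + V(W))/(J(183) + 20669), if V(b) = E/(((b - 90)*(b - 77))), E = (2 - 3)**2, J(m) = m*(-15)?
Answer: 397489357/234230832 ≈ 1.6970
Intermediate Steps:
J(m) = -15*m
E = 1 (E = (-1)**2 = 1)
V(b) = 1/((-90 + b)*(-77 + b)) (V(b) = 1/((b - 90)*(b - 77)) = 1/((-90 + b)*(-77 + b)))
(30417 + V(W))/(J(183) + 20669) = (30417 + 1/(6930 + (-31)**2 - 167*(-31)))/(-15*183 + 20669) = (30417 + 1/(6930 + 961 + 5177))/(-2745 + 20669) = (30417 + 1/13068)/17924 = (30417 + 1/13068)*(1/17924) = (397489357/13068)*(1/17924) = 397489357/234230832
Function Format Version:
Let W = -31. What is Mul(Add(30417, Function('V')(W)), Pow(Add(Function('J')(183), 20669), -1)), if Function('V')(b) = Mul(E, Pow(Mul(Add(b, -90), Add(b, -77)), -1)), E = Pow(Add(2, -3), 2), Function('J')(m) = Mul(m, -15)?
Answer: Rational(397489357, 234230832) ≈ 1.6970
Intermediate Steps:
Function('J')(m) = Mul(-15, m)
E = 1 (E = Pow(-1, 2) = 1)
Function('V')(b) = Mul(Pow(Add(-90, b), -1), Pow(Add(-77, b), -1)) (Function('V')(b) = Mul(1, Pow(Mul(Add(b, -90), Add(b, -77)), -1)) = Mul(1, Pow(Mul(Add(-90, b), Add(-77, b)), -1)) = Mul(1, Mul(Pow(Add(-90, b), -1), Pow(Add(-77, b), -1))) = Mul(Pow(Add(-90, b), -1), Pow(Add(-77, b), -1)))
Mul(Add(30417, Function('V')(W)), Pow(Add(Function('J')(183), 20669), -1)) = Mul(Add(30417, Pow(Add(6930, Pow(-31, 2), Mul(-167, -31)), -1)), Pow(Add(Mul(-15, 183), 20669), -1)) = Mul(Add(30417, Pow(Add(6930, 961, 5177), -1)), Pow(Add(-2745, 20669), -1)) = Mul(Add(30417, Pow(13068, -1)), Pow(17924, -1)) = Mul(Add(30417, Rational(1, 13068)), Rational(1, 17924)) = Mul(Rational(397489357, 13068), Rational(1, 17924)) = Rational(397489357, 234230832)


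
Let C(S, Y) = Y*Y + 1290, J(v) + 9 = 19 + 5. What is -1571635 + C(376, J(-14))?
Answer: -1570120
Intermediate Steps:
J(v) = 15 (J(v) = -9 + (19 + 5) = -9 + 24 = 15)
C(S, Y) = 1290 + Y² (C(S, Y) = Y² + 1290 = 1290 + Y²)
-1571635 + C(376, J(-14)) = -1571635 + (1290 + 15²) = -1571635 + (1290 + 225) = -1571635 + 1515 = -1570120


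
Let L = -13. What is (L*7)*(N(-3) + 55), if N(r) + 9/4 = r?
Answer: -18109/4 ≈ -4527.3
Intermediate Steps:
N(r) = -9/4 + r
(L*7)*(N(-3) + 55) = (-13*7)*((-9/4 - 3) + 55) = -91*(-21/4 + 55) = -91*199/4 = -18109/4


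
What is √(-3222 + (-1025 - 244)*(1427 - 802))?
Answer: 3*I*√88483 ≈ 892.38*I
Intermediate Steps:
√(-3222 + (-1025 - 244)*(1427 - 802)) = √(-3222 - 1269*625) = √(-3222 - 793125) = √(-796347) = 3*I*√88483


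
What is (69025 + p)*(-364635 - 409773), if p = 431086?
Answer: -387289959288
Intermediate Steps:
(69025 + p)*(-364635 - 409773) = (69025 + 431086)*(-364635 - 409773) = 500111*(-774408) = -387289959288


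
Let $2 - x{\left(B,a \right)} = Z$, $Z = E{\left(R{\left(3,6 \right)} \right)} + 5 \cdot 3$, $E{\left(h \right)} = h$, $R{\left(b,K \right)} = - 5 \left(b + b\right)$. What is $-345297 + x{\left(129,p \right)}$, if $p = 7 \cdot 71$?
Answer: $-345280$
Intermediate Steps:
$R{\left(b,K \right)} = - 10 b$ ($R{\left(b,K \right)} = - 5 \cdot 2 b = - 10 b$)
$p = 497$
$Z = -15$ ($Z = \left(-10\right) 3 + 5 \cdot 3 = -30 + 15 = -15$)
$x{\left(B,a \right)} = 17$ ($x{\left(B,a \right)} = 2 - -15 = 2 + 15 = 17$)
$-345297 + x{\left(129,p \right)} = -345297 + 17 = -345280$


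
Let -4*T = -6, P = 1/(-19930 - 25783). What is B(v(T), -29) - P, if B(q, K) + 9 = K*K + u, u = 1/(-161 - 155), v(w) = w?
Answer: 12018450859/14445308 ≈ 832.00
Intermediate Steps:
P = -1/45713 (P = 1/(-45713) = -1/45713 ≈ -2.1876e-5)
T = 3/2 (T = -¼*(-6) = 3/2 ≈ 1.5000)
u = -1/316 (u = 1/(-316) = -1/316 ≈ -0.0031646)
B(q, K) = -2845/316 + K² (B(q, K) = -9 + (K*K - 1/316) = -9 + (K² - 1/316) = -9 + (-1/316 + K²) = -2845/316 + K²)
B(v(T), -29) - P = (-2845/316 + (-29)²) - 1*(-1/45713) = (-2845/316 + 841) + 1/45713 = 262911/316 + 1/45713 = 12018450859/14445308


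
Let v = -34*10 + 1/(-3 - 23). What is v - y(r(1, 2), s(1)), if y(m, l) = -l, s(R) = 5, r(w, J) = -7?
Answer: -8711/26 ≈ -335.04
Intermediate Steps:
v = -8841/26 (v = -340 + 1/(-26) = -340 - 1/26 = -8841/26 ≈ -340.04)
v - y(r(1, 2), s(1)) = -8841/26 - (-1)*5 = -8841/26 - 1*(-5) = -8841/26 + 5 = -8711/26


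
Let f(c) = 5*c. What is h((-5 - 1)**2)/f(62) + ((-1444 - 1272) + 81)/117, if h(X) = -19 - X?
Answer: -164657/7254 ≈ -22.699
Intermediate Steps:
h((-5 - 1)**2)/f(62) + ((-1444 - 1272) + 81)/117 = (-19 - (-5 - 1)**2)/((5*62)) + ((-1444 - 1272) + 81)/117 = (-19 - 1*(-6)**2)/310 + (-2716 + 81)*(1/117) = (-19 - 1*36)*(1/310) - 2635*1/117 = (-19 - 36)*(1/310) - 2635/117 = -55*1/310 - 2635/117 = -11/62 - 2635/117 = -164657/7254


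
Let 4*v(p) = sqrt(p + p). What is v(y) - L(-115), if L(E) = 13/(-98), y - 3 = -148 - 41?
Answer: 13/98 + I*sqrt(93)/2 ≈ 0.13265 + 4.8218*I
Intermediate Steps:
y = -186 (y = 3 + (-148 - 41) = 3 - 189 = -186)
L(E) = -13/98 (L(E) = 13*(-1/98) = -13/98)
v(p) = sqrt(2)*sqrt(p)/4 (v(p) = sqrt(p + p)/4 = sqrt(2*p)/4 = (sqrt(2)*sqrt(p))/4 = sqrt(2)*sqrt(p)/4)
v(y) - L(-115) = sqrt(2)*sqrt(-186)/4 - 1*(-13/98) = sqrt(2)*(I*sqrt(186))/4 + 13/98 = I*sqrt(93)/2 + 13/98 = 13/98 + I*sqrt(93)/2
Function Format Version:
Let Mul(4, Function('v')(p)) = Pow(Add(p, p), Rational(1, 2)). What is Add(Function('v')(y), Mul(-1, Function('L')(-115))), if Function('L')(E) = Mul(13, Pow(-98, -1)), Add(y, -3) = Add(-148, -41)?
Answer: Add(Rational(13, 98), Mul(Rational(1, 2), I, Pow(93, Rational(1, 2)))) ≈ Add(0.13265, Mul(4.8218, I))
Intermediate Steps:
y = -186 (y = Add(3, Add(-148, -41)) = Add(3, -189) = -186)
Function('L')(E) = Rational(-13, 98) (Function('L')(E) = Mul(13, Rational(-1, 98)) = Rational(-13, 98))
Function('v')(p) = Mul(Rational(1, 4), Pow(2, Rational(1, 2)), Pow(p, Rational(1, 2))) (Function('v')(p) = Mul(Rational(1, 4), Pow(Add(p, p), Rational(1, 2))) = Mul(Rational(1, 4), Pow(Mul(2, p), Rational(1, 2))) = Mul(Rational(1, 4), Mul(Pow(2, Rational(1, 2)), Pow(p, Rational(1, 2)))) = Mul(Rational(1, 4), Pow(2, Rational(1, 2)), Pow(p, Rational(1, 2))))
Add(Function('v')(y), Mul(-1, Function('L')(-115))) = Add(Mul(Rational(1, 4), Pow(2, Rational(1, 2)), Pow(-186, Rational(1, 2))), Mul(-1, Rational(-13, 98))) = Add(Mul(Rational(1, 4), Pow(2, Rational(1, 2)), Mul(I, Pow(186, Rational(1, 2)))), Rational(13, 98)) = Add(Mul(Rational(1, 2), I, Pow(93, Rational(1, 2))), Rational(13, 98)) = Add(Rational(13, 98), Mul(Rational(1, 2), I, Pow(93, Rational(1, 2))))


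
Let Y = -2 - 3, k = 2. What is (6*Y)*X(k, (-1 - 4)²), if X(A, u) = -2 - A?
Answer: 120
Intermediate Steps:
Y = -5
(6*Y)*X(k, (-1 - 4)²) = (6*(-5))*(-2 - 1*2) = -30*(-2 - 2) = -30*(-4) = 120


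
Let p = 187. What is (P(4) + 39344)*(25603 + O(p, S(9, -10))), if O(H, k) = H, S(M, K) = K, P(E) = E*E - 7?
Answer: 1014913870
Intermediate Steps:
P(E) = -7 + E**2 (P(E) = E**2 - 7 = -7 + E**2)
(P(4) + 39344)*(25603 + O(p, S(9, -10))) = ((-7 + 4**2) + 39344)*(25603 + 187) = ((-7 + 16) + 39344)*25790 = (9 + 39344)*25790 = 39353*25790 = 1014913870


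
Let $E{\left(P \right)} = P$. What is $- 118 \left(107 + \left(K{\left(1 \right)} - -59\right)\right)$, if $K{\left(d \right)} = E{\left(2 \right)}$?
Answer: $-19824$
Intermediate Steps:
$K{\left(d \right)} = 2$
$- 118 \left(107 + \left(K{\left(1 \right)} - -59\right)\right) = - 118 \left(107 + \left(2 - -59\right)\right) = - 118 \left(107 + \left(2 + 59\right)\right) = - 118 \left(107 + 61\right) = \left(-118\right) 168 = -19824$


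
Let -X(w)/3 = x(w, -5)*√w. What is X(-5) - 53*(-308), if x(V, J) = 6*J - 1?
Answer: 16324 + 93*I*√5 ≈ 16324.0 + 207.95*I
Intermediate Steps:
x(V, J) = -1 + 6*J
X(w) = 93*√w (X(w) = -3*(-1 + 6*(-5))*√w = -3*(-1 - 30)*√w = -(-93)*√w = 93*√w)
X(-5) - 53*(-308) = 93*√(-5) - 53*(-308) = 93*(I*√5) + 16324 = 93*I*√5 + 16324 = 16324 + 93*I*√5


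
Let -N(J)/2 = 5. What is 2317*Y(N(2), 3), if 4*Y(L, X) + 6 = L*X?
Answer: -20853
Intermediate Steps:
N(J) = -10 (N(J) = -2*5 = -10)
Y(L, X) = -3/2 + L*X/4 (Y(L, X) = -3/2 + (L*X)/4 = -3/2 + L*X/4)
2317*Y(N(2), 3) = 2317*(-3/2 + (¼)*(-10)*3) = 2317*(-3/2 - 15/2) = 2317*(-9) = -20853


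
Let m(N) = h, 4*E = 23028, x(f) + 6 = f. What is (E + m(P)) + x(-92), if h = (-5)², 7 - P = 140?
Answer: 5684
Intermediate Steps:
P = -133 (P = 7 - 1*140 = 7 - 140 = -133)
x(f) = -6 + f
E = 5757 (E = (¼)*23028 = 5757)
h = 25
m(N) = 25
(E + m(P)) + x(-92) = (5757 + 25) + (-6 - 92) = 5782 - 98 = 5684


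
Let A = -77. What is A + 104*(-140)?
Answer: -14637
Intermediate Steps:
A + 104*(-140) = -77 + 104*(-140) = -77 - 14560 = -14637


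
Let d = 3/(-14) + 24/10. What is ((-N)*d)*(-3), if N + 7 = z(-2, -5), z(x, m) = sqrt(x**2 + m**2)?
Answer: -459/10 + 459*sqrt(29)/70 ≈ -10.589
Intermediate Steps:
z(x, m) = sqrt(m**2 + x**2)
N = -7 + sqrt(29) (N = -7 + sqrt((-5)**2 + (-2)**2) = -7 + sqrt(25 + 4) = -7 + sqrt(29) ≈ -1.6148)
d = 153/70 (d = 3*(-1/14) + 24*(1/10) = -3/14 + 12/5 = 153/70 ≈ 2.1857)
((-N)*d)*(-3) = (-(-7 + sqrt(29))*(153/70))*(-3) = ((7 - sqrt(29))*(153/70))*(-3) = (153/10 - 153*sqrt(29)/70)*(-3) = -459/10 + 459*sqrt(29)/70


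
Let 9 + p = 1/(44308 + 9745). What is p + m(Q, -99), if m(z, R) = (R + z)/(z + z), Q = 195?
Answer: -30756092/3513445 ≈ -8.7538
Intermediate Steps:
p = -486476/54053 (p = -9 + 1/(44308 + 9745) = -9 + 1/54053 = -486476/54053 ≈ -9.0000)
m(z, R) = (R + z)/(2*z) (m(z, R) = (R + z)/((2*z)) = (R + z)*(1/(2*z)) = (R + z)/(2*z))
p + m(Q, -99) = -486476/54053 + (½)*(-99 + 195)/195 = -486476/54053 + (½)*(1/195)*96 = -486476/54053 + 16/65 = -30756092/3513445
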